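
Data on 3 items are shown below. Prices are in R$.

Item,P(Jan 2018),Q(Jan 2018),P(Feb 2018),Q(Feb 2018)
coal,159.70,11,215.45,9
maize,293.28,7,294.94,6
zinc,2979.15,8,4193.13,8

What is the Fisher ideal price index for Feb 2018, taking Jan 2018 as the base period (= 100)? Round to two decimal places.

Laspeyres component (base-period weights):
ΣP(Feb 2018)Q(Jan 2018) = 215.45×11 + 294.94×7 + 4193.13×8 = 2369.95 + 2064.58 + 33545.04 = 37979.57
ΣP(Jan 2018)Q(Jan 2018) = 159.70×11 + 293.28×7 + 2979.15×8 = 1756.7 + 2052.96 + 23833.2 = 27642.86
L = 37979.57 / 27642.86 × 100 = 137.3938
Paasche component (current-period weights):
ΣP(Feb 2018)Q(Feb 2018) = 215.45×9 + 294.94×6 + 4193.13×8 = 1939.05 + 1769.64 + 33545.04 = 37253.73
ΣP(Jan 2018)Q(Feb 2018) = 159.70×9 + 293.28×6 + 2979.15×8 = 1437.3 + 1759.68 + 23833.2 = 27030.18
P = 37253.73 / 27030.18 × 100 = 137.8227
Fisher = √(L × P) = √(137.3938 × 137.8227) = 137.6081

137.61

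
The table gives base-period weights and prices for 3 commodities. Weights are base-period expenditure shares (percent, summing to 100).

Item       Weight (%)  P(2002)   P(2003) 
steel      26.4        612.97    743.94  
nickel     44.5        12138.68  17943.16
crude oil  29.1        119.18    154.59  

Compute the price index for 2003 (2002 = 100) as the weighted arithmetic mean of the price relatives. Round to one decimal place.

steel: 26.4 × (743.94/612.97) = 26.4 × 1.213665 = 32.0407
nickel: 44.5 × (17943.16/12138.68) = 44.5 × 1.478180 = 65.7790
crude oil: 29.1 × (154.59/119.18) = 29.1 × 1.297114 = 37.7460
Index = Σ wᵢ·(p₁ᵢ/p₀ᵢ) = 32.0407 + 65.7790 + 37.7460 = 135.5658

135.6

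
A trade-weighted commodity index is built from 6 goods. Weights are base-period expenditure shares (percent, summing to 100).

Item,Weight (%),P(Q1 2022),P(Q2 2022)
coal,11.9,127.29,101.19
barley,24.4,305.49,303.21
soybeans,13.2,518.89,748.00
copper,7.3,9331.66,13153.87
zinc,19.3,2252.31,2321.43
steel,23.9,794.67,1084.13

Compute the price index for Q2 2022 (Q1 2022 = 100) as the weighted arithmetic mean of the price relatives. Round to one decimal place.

115.5

coal: 11.9 × (101.19/127.29) = 11.9 × 0.794956 = 9.4600
barley: 24.4 × (303.21/305.49) = 24.4 × 0.992537 = 24.2179
soybeans: 13.2 × (748.00/518.89) = 13.2 × 1.441539 = 19.0283
copper: 7.3 × (13153.87/9331.66) = 7.3 × 1.409596 = 10.2901
zinc: 19.3 × (2321.43/2252.31) = 19.3 × 1.030688 = 19.8923
steel: 23.9 × (1084.13/794.67) = 23.9 × 1.364252 = 32.6056
Index = Σ wᵢ·(p₁ᵢ/p₀ᵢ) = 9.4600 + 24.2179 + 19.0283 + 10.2901 + 19.8923 + 32.6056 = 115.4941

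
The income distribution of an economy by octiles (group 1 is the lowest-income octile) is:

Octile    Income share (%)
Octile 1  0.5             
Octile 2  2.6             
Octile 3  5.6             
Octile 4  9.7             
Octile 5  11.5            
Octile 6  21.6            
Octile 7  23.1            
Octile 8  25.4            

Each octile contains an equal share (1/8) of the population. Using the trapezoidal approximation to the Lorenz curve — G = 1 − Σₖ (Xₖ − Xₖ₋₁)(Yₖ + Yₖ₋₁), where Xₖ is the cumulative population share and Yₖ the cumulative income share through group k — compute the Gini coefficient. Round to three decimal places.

0.408

Cumulative income shares Yₖ: 0.0050, 0.0310, 0.0870, 0.1840, 0.2990, 0.5150, 0.7460, 1.0000
Σ (Xₖ−Xₖ₋₁)(Yₖ+Yₖ₋₁) = (1/8)(0.0050+0.0000) + (1/8)(0.0310+0.0050) + (1/8)(0.0870+0.0310) + (1/8)(0.1840+0.0870) + (1/8)(0.2990+0.1840) + (1/8)(0.5150+0.2990) + (1/8)(0.7460+0.5150) + (1/8)(1.0000+0.7460)
  = 0.0006 + 0.0045 + 0.0147 + 0.0339 + 0.0604 + 0.1018 + 0.1576 + 0.2182 = 0.5917
G = 1 − 0.5917 = 0.4083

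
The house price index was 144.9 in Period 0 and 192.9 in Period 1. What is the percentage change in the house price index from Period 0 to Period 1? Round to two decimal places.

Change = (192.9 − 144.9) / 144.9 × 100
       = 48.0 / 144.9 × 100 = 33.1263%

33.13%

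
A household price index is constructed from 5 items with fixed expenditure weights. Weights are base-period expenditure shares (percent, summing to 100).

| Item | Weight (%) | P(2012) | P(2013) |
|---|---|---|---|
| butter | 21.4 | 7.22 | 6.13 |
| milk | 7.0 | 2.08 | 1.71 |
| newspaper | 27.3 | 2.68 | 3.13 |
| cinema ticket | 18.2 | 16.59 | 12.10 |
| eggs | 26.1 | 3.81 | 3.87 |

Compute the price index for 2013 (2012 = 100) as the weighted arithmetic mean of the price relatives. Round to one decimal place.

95.6

butter: 21.4 × (6.13/7.22) = 21.4 × 0.849030 = 18.1693
milk: 7.0 × (1.71/2.08) = 7.0 × 0.822115 = 5.7548
newspaper: 27.3 × (3.13/2.68) = 27.3 × 1.167910 = 31.8840
cinema ticket: 18.2 × (12.10/16.59) = 18.2 × 0.729355 = 13.2743
eggs: 26.1 × (3.87/3.81) = 26.1 × 1.015748 = 26.5110
Index = Σ wᵢ·(p₁ᵢ/p₀ᵢ) = 18.1693 + 5.7548 + 31.8840 + 13.2743 + 26.5110 = 95.5933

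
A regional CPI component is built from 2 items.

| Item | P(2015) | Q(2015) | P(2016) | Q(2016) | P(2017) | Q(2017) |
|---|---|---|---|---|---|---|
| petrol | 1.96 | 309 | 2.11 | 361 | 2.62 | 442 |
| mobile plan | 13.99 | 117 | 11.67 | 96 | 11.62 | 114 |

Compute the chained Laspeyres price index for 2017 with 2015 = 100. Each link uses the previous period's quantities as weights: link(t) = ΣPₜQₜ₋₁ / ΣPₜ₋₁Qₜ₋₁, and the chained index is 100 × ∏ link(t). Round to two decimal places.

Link 2015→2016:
ΣP(2016)Q(2015) = 2.11×309 + 11.67×117 = 651.99 + 1365.39 = 2017.38
ΣP(2015)Q(2015) = 1.96×309 + 13.99×117 = 605.64 + 1636.83 = 2242.47
link = 2017.38/2242.47 = 0.899624
Link 2016→2017:
ΣP(2017)Q(2016) = 2.62×361 + 11.62×96 = 945.82 + 1115.52 = 2061.34
ΣP(2016)Q(2016) = 2.11×361 + 11.67×96 = 761.71 + 1120.32 = 1882.03
link = 2061.34/1882.03 = 1.095275
Chained index = 100 × 0.899624 × 1.095275 = 98.5336

98.53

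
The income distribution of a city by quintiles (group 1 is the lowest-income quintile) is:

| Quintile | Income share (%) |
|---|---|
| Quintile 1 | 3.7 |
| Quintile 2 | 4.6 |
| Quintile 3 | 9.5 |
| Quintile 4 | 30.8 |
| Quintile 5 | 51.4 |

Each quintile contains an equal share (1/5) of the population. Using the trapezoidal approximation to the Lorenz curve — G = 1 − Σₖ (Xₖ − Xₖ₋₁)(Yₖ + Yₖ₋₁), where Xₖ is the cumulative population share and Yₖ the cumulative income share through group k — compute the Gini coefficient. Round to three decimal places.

Cumulative income shares Yₖ: 0.0370, 0.0830, 0.1780, 0.4860, 1.0000
Σ (Xₖ−Xₖ₋₁)(Yₖ+Yₖ₋₁) = (1/5)(0.0370+0.0000) + (1/5)(0.0830+0.0370) + (1/5)(0.1780+0.0830) + (1/5)(0.4860+0.1780) + (1/5)(1.0000+0.4860)
  = 0.0074 + 0.0240 + 0.0522 + 0.1328 + 0.2972 = 0.5136
G = 1 − 0.5136 = 0.4864

0.486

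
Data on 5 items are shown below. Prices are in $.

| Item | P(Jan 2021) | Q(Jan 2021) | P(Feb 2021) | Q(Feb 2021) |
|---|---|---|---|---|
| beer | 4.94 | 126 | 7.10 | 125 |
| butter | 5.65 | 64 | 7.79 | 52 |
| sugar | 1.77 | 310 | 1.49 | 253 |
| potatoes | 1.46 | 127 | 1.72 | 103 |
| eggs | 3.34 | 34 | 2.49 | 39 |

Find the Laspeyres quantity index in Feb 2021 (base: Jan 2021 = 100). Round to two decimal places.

89.52

Laspeyres quantity index uses base-period prices as weights.
ΣP(Jan 2021)·Q(Feb 2021) = 4.94×125 + 5.65×52 + 1.77×253 + 1.46×103 + 3.34×39 = 617.5 + 293.8 + 447.81 + 150.38 + 130.26 = 1639.75
ΣP(Jan 2021)·Q(Jan 2021) = 4.94×126 + 5.65×64 + 1.77×310 + 1.46×127 + 3.34×34 = 622.44 + 361.6 + 548.7 + 185.42 + 113.56 = 1831.72
Index = 1639.75 / 1831.72 × 100 = 89.5197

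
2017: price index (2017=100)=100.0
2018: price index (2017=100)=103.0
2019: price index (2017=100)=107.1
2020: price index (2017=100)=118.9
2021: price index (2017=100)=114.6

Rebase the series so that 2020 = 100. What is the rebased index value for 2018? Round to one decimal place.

86.6

Rebased(2018) = 103.0 / 118.9 × 100 = 86.6274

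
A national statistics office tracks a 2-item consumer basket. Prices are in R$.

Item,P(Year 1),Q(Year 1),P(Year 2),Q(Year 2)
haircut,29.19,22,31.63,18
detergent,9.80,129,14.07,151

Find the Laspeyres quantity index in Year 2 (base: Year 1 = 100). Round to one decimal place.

105.2

Laspeyres quantity index uses base-period prices as weights.
ΣP(Year 1)·Q(Year 2) = 29.19×18 + 9.80×151 = 525.42 + 1479.8 = 2005.22
ΣP(Year 1)·Q(Year 1) = 29.19×22 + 9.80×129 = 642.18 + 1264.2 = 1906.38
Index = 2005.22 / 1906.38 × 100 = 105.1847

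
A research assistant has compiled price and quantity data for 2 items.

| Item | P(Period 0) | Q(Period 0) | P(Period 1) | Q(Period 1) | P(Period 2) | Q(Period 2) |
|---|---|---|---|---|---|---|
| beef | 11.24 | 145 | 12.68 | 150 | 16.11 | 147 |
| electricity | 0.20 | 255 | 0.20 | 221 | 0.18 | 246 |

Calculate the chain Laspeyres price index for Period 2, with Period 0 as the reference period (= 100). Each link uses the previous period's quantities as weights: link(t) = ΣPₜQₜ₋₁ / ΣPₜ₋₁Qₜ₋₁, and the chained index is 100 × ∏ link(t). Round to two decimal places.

Link Period 0→Period 1:
ΣP(Period 1)Q(Period 0) = 12.68×145 + 0.20×255 = 1838.6 + 51 = 1889.6
ΣP(Period 0)Q(Period 0) = 11.24×145 + 0.20×255 = 1629.8 + 51 = 1680.8
link = 1889.6/1680.8 = 1.124227
Link Period 1→Period 2:
ΣP(Period 2)Q(Period 1) = 16.11×150 + 0.18×221 = 2416.5 + 39.78 = 2456.28
ΣP(Period 1)Q(Period 1) = 12.68×150 + 0.20×221 = 1902 + 44.2 = 1946.2
link = 2456.28/1946.2 = 1.262090
Chained index = 100 × 1.124227 × 1.262090 = 141.8875

141.89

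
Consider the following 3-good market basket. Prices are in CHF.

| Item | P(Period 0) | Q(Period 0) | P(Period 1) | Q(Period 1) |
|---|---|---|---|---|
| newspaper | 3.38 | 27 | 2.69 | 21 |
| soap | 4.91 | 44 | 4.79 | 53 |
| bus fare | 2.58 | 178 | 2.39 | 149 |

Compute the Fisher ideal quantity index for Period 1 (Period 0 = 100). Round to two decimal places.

Laspeyres component (base-period weights):
ΣP(Period 0)Q(Period 1) = 3.38×21 + 4.91×53 + 2.58×149 = 70.98 + 260.23 + 384.42 = 715.63
ΣP(Period 0)Q(Period 0) = 3.38×27 + 4.91×44 + 2.58×178 = 91.26 + 216.04 + 459.24 = 766.54
L = 715.63 / 766.54 × 100 = 93.3585
Paasche component (current-period weights):
ΣP(Period 1)Q(Period 1) = 2.69×21 + 4.79×53 + 2.39×149 = 56.49 + 253.87 + 356.11 = 666.47
ΣP(Period 1)Q(Period 0) = 2.69×27 + 4.79×44 + 2.39×178 = 72.63 + 210.76 + 425.42 = 708.81
P = 666.47 / 708.81 × 100 = 94.0266
Fisher = √(L × P) = √(93.3585 × 94.0266) = 93.6919

93.69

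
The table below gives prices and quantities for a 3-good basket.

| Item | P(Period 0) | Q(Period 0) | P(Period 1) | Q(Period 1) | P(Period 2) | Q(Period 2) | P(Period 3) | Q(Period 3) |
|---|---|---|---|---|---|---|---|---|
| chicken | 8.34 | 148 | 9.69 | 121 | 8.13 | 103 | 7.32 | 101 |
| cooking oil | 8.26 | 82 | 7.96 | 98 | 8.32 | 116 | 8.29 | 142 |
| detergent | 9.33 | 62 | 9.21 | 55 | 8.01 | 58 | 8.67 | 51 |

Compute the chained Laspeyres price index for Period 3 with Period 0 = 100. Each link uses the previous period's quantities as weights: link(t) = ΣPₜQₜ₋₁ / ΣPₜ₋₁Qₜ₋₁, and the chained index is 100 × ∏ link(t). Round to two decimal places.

95.13

Link Period 0→Period 1:
ΣP(Period 1)Q(Period 0) = 9.69×148 + 7.96×82 + 9.21×62 = 1434.12 + 652.72 + 571.02 = 2657.86
ΣP(Period 0)Q(Period 0) = 8.34×148 + 8.26×82 + 9.33×62 = 1234.32 + 677.32 + 578.46 = 2490.1
link = 2657.86/2490.1 = 1.067371
Link Period 1→Period 2:
ΣP(Period 2)Q(Period 1) = 8.13×121 + 8.32×98 + 8.01×55 = 983.73 + 815.36 + 440.55 = 2239.64
ΣP(Period 1)Q(Period 1) = 9.69×121 + 7.96×98 + 9.21×55 = 1172.49 + 780.08 + 506.55 = 2459.12
link = 2239.64/2459.12 = 0.910749
Link Period 2→Period 3:
ΣP(Period 3)Q(Period 2) = 7.32×103 + 8.29×116 + 8.67×58 = 753.96 + 961.64 + 502.86 = 2218.46
ΣP(Period 2)Q(Period 2) = 8.13×103 + 8.32×116 + 8.01×58 = 837.39 + 965.12 + 464.58 = 2267.09
link = 2218.46/2267.09 = 0.978550
Chained index = 100 × 1.067371 × 0.910749 × 0.978550 = 95.1254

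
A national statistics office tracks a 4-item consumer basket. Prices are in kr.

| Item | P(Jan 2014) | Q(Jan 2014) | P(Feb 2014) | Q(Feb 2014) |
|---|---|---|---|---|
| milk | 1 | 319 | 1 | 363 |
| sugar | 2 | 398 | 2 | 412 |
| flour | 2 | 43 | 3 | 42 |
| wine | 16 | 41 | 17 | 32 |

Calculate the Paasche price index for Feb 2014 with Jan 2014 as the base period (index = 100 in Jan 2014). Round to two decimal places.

Paasche price index uses current-period quantities as weights.
ΣP(Feb 2014)·Q(Feb 2014) = 1×363 + 2×412 + 3×42 + 17×32 = 363 + 824 + 126 + 544 = 1857
ΣP(Jan 2014)·Q(Feb 2014) = 1×363 + 2×412 + 2×42 + 16×32 = 363 + 824 + 84 + 512 = 1783
Index = 1857 / 1783 × 100 = 104.1503

104.15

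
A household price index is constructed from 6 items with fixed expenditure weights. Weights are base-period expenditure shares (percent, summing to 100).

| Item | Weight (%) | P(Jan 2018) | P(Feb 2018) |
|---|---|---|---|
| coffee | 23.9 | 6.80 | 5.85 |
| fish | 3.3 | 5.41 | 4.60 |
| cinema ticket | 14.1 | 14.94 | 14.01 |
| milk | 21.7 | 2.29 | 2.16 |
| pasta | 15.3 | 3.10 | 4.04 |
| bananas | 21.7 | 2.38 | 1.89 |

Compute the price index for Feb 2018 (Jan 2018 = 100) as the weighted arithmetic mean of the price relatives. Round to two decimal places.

coffee: 23.9 × (5.85/6.80) = 23.9 × 0.860294 = 20.5610
fish: 3.3 × (4.60/5.41) = 3.3 × 0.850277 = 2.8059
cinema ticket: 14.1 × (14.01/14.94) = 14.1 × 0.937751 = 13.2223
milk: 21.7 × (2.16/2.29) = 21.7 × 0.943231 = 20.4681
pasta: 15.3 × (4.04/3.10) = 15.3 × 1.303226 = 19.9394
bananas: 21.7 × (1.89/2.38) = 21.7 × 0.794118 = 17.2324
Index = Σ wᵢ·(p₁ᵢ/p₀ᵢ) = 20.5610 + 2.8059 + 13.2223 + 20.4681 + 19.9394 + 17.2324 = 94.2291

94.23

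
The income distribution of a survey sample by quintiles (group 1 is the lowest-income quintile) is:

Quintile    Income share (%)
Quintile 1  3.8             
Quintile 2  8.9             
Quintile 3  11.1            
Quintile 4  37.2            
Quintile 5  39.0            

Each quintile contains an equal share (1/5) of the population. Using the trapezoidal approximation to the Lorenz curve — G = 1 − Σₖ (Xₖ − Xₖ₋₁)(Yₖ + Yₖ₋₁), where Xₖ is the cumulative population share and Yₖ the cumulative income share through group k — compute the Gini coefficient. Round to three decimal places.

Cumulative income shares Yₖ: 0.0380, 0.1270, 0.2380, 0.6100, 1.0000
Σ (Xₖ−Xₖ₋₁)(Yₖ+Yₖ₋₁) = (1/5)(0.0380+0.0000) + (1/5)(0.1270+0.0380) + (1/5)(0.2380+0.1270) + (1/5)(0.6100+0.2380) + (1/5)(1.0000+0.6100)
  = 0.0076 + 0.0330 + 0.0730 + 0.1696 + 0.3220 = 0.6052
G = 1 − 0.6052 = 0.3948

0.395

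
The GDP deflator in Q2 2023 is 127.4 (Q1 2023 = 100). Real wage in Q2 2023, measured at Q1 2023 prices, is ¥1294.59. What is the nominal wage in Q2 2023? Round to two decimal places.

1649.31

Nominal = Real × (Index/100) = 1294.59 × (127.4/100)
        = 1294.59 × 1.274 = 1649.3077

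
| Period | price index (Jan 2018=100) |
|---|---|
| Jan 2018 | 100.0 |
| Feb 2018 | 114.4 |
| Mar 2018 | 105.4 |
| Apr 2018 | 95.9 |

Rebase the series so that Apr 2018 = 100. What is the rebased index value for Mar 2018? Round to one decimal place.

Rebased(Mar 2018) = 105.4 / 95.9 × 100 = 109.9062

109.9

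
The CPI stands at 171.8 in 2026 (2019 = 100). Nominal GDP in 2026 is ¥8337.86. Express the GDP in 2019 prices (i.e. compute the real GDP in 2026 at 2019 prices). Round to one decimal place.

4853.2

Real = Nominal ÷ (Index/100) = 8337.86 ÷ (171.8/100)
     = 8337.86 ÷ 1.718 = 4853.2363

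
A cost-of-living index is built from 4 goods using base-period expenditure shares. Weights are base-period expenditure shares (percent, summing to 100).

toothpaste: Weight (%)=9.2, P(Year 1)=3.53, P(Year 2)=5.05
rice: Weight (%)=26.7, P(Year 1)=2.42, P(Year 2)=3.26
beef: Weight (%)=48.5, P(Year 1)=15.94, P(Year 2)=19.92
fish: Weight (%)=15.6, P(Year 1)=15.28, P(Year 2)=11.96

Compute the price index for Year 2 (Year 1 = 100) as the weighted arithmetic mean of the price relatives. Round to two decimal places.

121.95

toothpaste: 9.2 × (5.05/3.53) = 9.2 × 1.430595 = 13.1615
rice: 26.7 × (3.26/2.42) = 26.7 × 1.347107 = 35.9678
beef: 48.5 × (19.92/15.94) = 48.5 × 1.249686 = 60.6098
fish: 15.6 × (11.96/15.28) = 15.6 × 0.782723 = 12.2105
Index = Σ wᵢ·(p₁ᵢ/p₀ᵢ) = 13.1615 + 35.9678 + 60.6098 + 12.2105 = 121.9495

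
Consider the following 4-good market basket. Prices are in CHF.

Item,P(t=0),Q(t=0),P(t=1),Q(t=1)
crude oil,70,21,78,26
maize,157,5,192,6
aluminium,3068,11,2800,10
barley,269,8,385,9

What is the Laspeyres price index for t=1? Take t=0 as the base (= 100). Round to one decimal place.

95.6

Laspeyres price index uses base-period quantities as weights.
ΣP(t=1)·Q(t=0) = 78×21 + 192×5 + 2800×11 + 385×8 = 1638 + 960 + 30800 + 3080 = 36478
ΣP(t=0)·Q(t=0) = 70×21 + 157×5 + 3068×11 + 269×8 = 1470 + 785 + 33748 + 2152 = 38155
Index = 36478 / 38155 × 100 = 95.6048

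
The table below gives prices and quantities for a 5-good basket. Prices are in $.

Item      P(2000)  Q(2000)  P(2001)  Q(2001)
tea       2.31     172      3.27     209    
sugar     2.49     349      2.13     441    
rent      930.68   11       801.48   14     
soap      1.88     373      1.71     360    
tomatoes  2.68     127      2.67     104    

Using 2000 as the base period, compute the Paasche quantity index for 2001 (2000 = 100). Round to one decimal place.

Paasche quantity index uses current-period prices as weights.
ΣP(2001)·Q(2001) = 3.27×209 + 2.13×441 + 801.48×14 + 1.71×360 + 2.67×104 = 683.43 + 939.33 + 11220.72 + 615.6 + 277.68 = 13736.76
ΣP(2001)·Q(2000) = 3.27×172 + 2.13×349 + 801.48×11 + 1.71×373 + 2.67×127 = 562.44 + 743.37 + 8816.28 + 637.83 + 339.09 = 11099.01
Index = 13736.76 / 11099.01 × 100 = 123.7656

123.8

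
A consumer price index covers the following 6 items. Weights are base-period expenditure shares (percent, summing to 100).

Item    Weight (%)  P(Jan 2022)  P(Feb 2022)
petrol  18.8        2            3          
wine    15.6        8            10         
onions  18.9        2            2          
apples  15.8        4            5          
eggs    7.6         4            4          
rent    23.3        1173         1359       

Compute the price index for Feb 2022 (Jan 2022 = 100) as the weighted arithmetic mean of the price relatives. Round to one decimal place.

petrol: 18.8 × (3/2) = 18.8 × 1.500000 = 28.2000
wine: 15.6 × (10/8) = 15.6 × 1.250000 = 19.5000
onions: 18.9 × (2/2) = 18.9 × 1.000000 = 18.9000
apples: 15.8 × (5/4) = 15.8 × 1.250000 = 19.7500
eggs: 7.6 × (4/4) = 7.6 × 1.000000 = 7.6000
rent: 23.3 × (1359/1173) = 23.3 × 1.158568 = 26.9946
Index = Σ wᵢ·(p₁ᵢ/p₀ᵢ) = 28.2000 + 19.5000 + 18.9000 + 19.7500 + 7.6000 + 26.9946 = 120.9446

120.9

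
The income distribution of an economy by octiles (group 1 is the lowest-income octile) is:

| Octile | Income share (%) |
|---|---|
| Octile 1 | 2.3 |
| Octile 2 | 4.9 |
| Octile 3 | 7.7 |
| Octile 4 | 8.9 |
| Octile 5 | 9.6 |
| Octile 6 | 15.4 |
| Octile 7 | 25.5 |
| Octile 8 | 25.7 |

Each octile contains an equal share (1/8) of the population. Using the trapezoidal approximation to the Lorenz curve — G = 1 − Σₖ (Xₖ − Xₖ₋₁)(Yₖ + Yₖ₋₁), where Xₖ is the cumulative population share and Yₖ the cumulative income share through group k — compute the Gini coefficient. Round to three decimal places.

Cumulative income shares Yₖ: 0.0230, 0.0720, 0.1490, 0.2380, 0.3340, 0.4880, 0.7430, 1.0000
Σ (Xₖ−Xₖ₋₁)(Yₖ+Yₖ₋₁) = (1/8)(0.0230+0.0000) + (1/8)(0.0720+0.0230) + (1/8)(0.1490+0.0720) + (1/8)(0.2380+0.1490) + (1/8)(0.3340+0.2380) + (1/8)(0.4880+0.3340) + (1/8)(0.7430+0.4880) + (1/8)(1.0000+0.7430)
  = 0.0029 + 0.0119 + 0.0276 + 0.0484 + 0.0715 + 0.1028 + 0.1539 + 0.2179 = 0.6368
G = 1 − 0.6368 = 0.3632

0.363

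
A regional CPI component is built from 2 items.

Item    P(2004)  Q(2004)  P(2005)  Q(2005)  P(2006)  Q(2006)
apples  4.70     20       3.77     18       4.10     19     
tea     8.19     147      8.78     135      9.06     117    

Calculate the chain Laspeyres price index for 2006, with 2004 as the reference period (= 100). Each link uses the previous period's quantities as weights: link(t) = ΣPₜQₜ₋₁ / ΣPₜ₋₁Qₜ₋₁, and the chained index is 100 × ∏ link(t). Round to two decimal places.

108.92

Link 2004→2005:
ΣP(2005)Q(2004) = 3.77×20 + 8.78×147 = 75.4 + 1290.66 = 1366.06
ΣP(2004)Q(2004) = 4.70×20 + 8.19×147 = 94 + 1203.93 = 1297.93
link = 1366.06/1297.93 = 1.052491
Link 2005→2006:
ΣP(2006)Q(2005) = 4.10×18 + 9.06×135 = 73.8 + 1223.1 = 1296.9
ΣP(2005)Q(2005) = 3.77×18 + 8.78×135 = 67.86 + 1185.3 = 1253.16
link = 1296.9/1253.16 = 1.034904
Chained index = 100 × 1.052491 × 1.034904 = 108.9227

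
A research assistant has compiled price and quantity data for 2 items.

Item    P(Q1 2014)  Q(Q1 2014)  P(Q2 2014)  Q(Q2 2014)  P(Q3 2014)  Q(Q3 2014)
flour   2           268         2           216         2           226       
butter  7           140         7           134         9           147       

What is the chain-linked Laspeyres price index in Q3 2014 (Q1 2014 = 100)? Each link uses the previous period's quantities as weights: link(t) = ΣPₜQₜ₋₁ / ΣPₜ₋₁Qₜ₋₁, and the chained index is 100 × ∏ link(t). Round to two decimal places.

Link Q1 2014→Q2 2014:
ΣP(Q2 2014)Q(Q1 2014) = 2×268 + 7×140 = 536 + 980 = 1516
ΣP(Q1 2014)Q(Q1 2014) = 2×268 + 7×140 = 536 + 980 = 1516
link = 1516/1516 = 1.000000
Link Q2 2014→Q3 2014:
ΣP(Q3 2014)Q(Q2 2014) = 2×216 + 9×134 = 432 + 1206 = 1638
ΣP(Q2 2014)Q(Q2 2014) = 2×216 + 7×134 = 432 + 938 = 1370
link = 1638/1370 = 1.195620
Chained index = 100 × 1.000000 × 1.195620 = 119.5620

119.56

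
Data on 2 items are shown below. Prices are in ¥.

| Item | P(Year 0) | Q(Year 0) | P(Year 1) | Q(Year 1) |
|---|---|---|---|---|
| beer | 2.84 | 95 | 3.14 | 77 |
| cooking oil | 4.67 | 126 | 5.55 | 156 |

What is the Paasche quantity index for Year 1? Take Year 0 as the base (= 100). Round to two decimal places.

Paasche quantity index uses current-period prices as weights.
ΣP(Year 1)·Q(Year 1) = 3.14×77 + 5.55×156 = 241.78 + 865.8 = 1107.58
ΣP(Year 1)·Q(Year 0) = 3.14×95 + 5.55×126 = 298.3 + 699.3 = 997.6
Index = 1107.58 / 997.6 × 100 = 111.0245

111.02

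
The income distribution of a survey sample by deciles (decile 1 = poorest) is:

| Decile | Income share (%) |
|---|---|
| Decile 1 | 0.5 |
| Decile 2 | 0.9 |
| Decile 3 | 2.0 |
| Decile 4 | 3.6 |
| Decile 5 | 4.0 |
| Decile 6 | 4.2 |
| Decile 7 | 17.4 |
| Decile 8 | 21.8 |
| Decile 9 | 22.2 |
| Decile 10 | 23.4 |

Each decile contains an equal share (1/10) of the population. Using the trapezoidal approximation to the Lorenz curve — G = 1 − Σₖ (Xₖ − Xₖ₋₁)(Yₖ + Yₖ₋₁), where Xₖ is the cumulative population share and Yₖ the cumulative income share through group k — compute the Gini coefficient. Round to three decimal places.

0.496

Cumulative income shares Yₖ: 0.0050, 0.0140, 0.0340, 0.0700, 0.1100, 0.1520, 0.3260, 0.5440, 0.7660, 1.0000
Σ (Xₖ−Xₖ₋₁)(Yₖ+Yₖ₋₁) = (1/10)(0.0050+0.0000) + (1/10)(0.0140+0.0050) + (1/10)(0.0340+0.0140) + (1/10)(0.0700+0.0340) + (1/10)(0.1100+0.0700) + (1/10)(0.1520+0.1100) + (1/10)(0.3260+0.1520) + (1/10)(0.5440+0.3260) + (1/10)(0.7660+0.5440) + (1/10)(1.0000+0.7660)
  = 0.0005 + 0.0019 + 0.0048 + 0.0104 + 0.0180 + 0.0262 + 0.0478 + 0.0870 + 0.1310 + 0.1766 = 0.5042
G = 1 − 0.5042 = 0.4958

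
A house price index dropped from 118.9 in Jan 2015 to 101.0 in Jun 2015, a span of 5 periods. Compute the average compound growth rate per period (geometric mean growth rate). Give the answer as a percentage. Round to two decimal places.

Growth factor = (101.0/118.9)^(1/5) = (0.849453)^(1/5) = 0.967894
Growth rate = 0.967894 − 1 = -0.032106 = -3.2106%

-3.21%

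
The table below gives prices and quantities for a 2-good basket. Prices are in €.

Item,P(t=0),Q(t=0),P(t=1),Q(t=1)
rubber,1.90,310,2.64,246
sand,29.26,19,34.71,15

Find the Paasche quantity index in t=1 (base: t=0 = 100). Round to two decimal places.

79.17

Paasche quantity index uses current-period prices as weights.
ΣP(t=1)·Q(t=1) = 2.64×246 + 34.71×15 = 649.44 + 520.65 = 1170.09
ΣP(t=1)·Q(t=0) = 2.64×310 + 34.71×19 = 818.4 + 659.49 = 1477.89
Index = 1170.09 / 1477.89 × 100 = 79.1730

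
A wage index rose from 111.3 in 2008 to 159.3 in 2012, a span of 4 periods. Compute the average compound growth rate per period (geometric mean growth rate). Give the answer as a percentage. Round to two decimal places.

9.38%

Growth factor = (159.3/111.3)^(1/4) = (1.431267)^(1/4) = 1.093780
Growth rate = 1.093780 − 1 = 0.093780 = 9.3780%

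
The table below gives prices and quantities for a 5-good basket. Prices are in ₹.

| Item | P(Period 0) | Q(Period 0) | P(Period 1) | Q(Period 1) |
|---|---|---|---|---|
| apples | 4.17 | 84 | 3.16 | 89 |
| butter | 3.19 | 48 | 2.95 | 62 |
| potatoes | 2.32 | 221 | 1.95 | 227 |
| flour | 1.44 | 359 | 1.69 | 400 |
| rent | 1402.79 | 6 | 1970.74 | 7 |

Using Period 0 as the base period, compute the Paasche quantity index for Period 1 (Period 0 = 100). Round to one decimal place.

Paasche quantity index uses current-period prices as weights.
ΣP(Period 1)·Q(Period 1) = 3.16×89 + 2.95×62 + 1.95×227 + 1.69×400 + 1970.74×7 = 281.24 + 182.9 + 442.65 + 676 + 13795.18 = 15377.97
ΣP(Period 1)·Q(Period 0) = 3.16×84 + 2.95×48 + 1.95×221 + 1.69×359 + 1970.74×6 = 265.44 + 141.6 + 430.95 + 606.71 + 11824.44 = 13269.14
Index = 15377.97 / 13269.14 × 100 = 115.8927

115.9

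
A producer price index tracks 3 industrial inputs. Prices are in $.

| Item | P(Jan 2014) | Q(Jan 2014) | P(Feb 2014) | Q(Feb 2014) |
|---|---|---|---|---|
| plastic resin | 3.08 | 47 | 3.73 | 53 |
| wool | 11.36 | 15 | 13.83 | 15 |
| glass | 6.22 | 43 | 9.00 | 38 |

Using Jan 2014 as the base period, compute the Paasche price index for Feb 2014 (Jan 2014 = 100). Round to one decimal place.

Paasche price index uses current-period quantities as weights.
ΣP(Feb 2014)·Q(Feb 2014) = 3.73×53 + 13.83×15 + 9.00×38 = 197.69 + 207.45 + 342 = 747.14
ΣP(Jan 2014)·Q(Feb 2014) = 3.08×53 + 11.36×15 + 6.22×38 = 163.24 + 170.4 + 236.36 = 570
Index = 747.14 / 570 × 100 = 131.0772

131.1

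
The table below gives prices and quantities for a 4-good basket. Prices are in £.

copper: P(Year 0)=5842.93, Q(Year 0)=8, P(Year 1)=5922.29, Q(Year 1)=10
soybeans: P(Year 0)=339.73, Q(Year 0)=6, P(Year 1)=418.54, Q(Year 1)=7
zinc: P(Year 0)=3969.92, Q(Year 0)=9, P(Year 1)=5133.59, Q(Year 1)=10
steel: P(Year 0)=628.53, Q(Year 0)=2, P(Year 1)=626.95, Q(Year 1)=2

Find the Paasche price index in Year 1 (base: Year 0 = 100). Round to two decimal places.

112.75

Paasche price index uses current-period quantities as weights.
ΣP(Year 1)·Q(Year 1) = 5922.29×10 + 418.54×7 + 5133.59×10 + 626.95×2 = 59222.9 + 2929.78 + 51335.9 + 1253.9 = 114742.48
ΣP(Year 0)·Q(Year 1) = 5842.93×10 + 339.73×7 + 3969.92×10 + 628.53×2 = 58429.3 + 2378.11 + 39699.2 + 1257.06 = 101763.67
Index = 114742.48 / 101763.67 × 100 = 112.7539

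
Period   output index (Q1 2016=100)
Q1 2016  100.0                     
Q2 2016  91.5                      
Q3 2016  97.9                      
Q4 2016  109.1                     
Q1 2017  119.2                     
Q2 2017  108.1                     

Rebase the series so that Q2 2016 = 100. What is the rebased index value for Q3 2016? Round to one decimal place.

107.0

Rebased(Q3 2016) = 97.9 / 91.5 × 100 = 106.9945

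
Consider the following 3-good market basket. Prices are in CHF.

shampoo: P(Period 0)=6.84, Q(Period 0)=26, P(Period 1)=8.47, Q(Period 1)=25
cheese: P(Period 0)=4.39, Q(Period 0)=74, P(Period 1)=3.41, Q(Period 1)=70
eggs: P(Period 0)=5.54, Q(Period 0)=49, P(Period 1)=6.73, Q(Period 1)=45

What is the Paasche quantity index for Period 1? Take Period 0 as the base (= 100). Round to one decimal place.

93.9

Paasche quantity index uses current-period prices as weights.
ΣP(Period 1)·Q(Period 1) = 8.47×25 + 3.41×70 + 6.73×45 = 211.75 + 238.7 + 302.85 = 753.3
ΣP(Period 1)·Q(Period 0) = 8.47×26 + 3.41×74 + 6.73×49 = 220.22 + 252.34 + 329.77 = 802.33
Index = 753.3 / 802.33 × 100 = 93.8890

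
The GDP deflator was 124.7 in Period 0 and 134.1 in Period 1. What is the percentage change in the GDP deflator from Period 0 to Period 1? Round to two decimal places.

Change = (134.1 − 124.7) / 124.7 × 100
       = 9.4 / 124.7 × 100 = 7.5381%

7.54%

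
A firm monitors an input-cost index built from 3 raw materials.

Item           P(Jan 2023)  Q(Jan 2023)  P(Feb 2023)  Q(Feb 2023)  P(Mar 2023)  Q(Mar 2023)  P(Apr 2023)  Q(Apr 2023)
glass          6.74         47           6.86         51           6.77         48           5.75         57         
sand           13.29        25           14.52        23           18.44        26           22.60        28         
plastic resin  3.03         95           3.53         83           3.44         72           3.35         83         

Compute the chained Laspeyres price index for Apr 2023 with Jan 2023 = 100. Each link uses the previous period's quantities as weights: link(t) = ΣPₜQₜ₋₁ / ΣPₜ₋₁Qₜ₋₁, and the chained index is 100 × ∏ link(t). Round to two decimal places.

123.56

Link Jan 2023→Feb 2023:
ΣP(Feb 2023)Q(Jan 2023) = 6.86×47 + 14.52×25 + 3.53×95 = 322.42 + 363 + 335.35 = 1020.77
ΣP(Jan 2023)Q(Jan 2023) = 6.74×47 + 13.29×25 + 3.03×95 = 316.78 + 332.25 + 287.85 = 936.88
link = 1020.77/936.88 = 1.089542
Link Feb 2023→Mar 2023:
ΣP(Mar 2023)Q(Feb 2023) = 6.77×51 + 18.44×23 + 3.44×83 = 345.27 + 424.12 + 285.52 = 1054.91
ΣP(Feb 2023)Q(Feb 2023) = 6.86×51 + 14.52×23 + 3.53×83 = 349.86 + 333.96 + 292.99 = 976.81
link = 1054.91/976.81 = 1.079954
Link Mar 2023→Apr 2023:
ΣP(Apr 2023)Q(Mar 2023) = 5.75×48 + 22.60×26 + 3.35×72 = 276 + 587.6 + 241.2 = 1104.8
ΣP(Mar 2023)Q(Mar 2023) = 6.77×48 + 18.44×26 + 3.44×72 = 324.96 + 479.44 + 247.68 = 1052.08
link = 1104.8/1052.08 = 1.050110
Chained index = 100 × 1.089542 × 1.079954 × 1.050110 = 123.5618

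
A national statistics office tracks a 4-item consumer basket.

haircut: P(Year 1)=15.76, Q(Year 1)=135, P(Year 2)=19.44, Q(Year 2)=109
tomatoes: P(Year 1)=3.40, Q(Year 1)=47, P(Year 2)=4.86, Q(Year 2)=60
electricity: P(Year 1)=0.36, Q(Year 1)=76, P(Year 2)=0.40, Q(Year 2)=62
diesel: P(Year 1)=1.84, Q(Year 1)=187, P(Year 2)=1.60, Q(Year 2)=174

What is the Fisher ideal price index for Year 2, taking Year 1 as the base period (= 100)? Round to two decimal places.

Laspeyres component (base-period weights):
ΣP(Year 2)Q(Year 1) = 19.44×135 + 4.86×47 + 0.40×76 + 1.60×187 = 2624.4 + 228.42 + 30.4 + 299.2 = 3182.42
ΣP(Year 1)Q(Year 1) = 15.76×135 + 3.40×47 + 0.36×76 + 1.84×187 = 2127.6 + 159.8 + 27.36 + 344.08 = 2658.84
L = 3182.42 / 2658.84 × 100 = 119.6920
Paasche component (current-period weights):
ΣP(Year 2)Q(Year 2) = 19.44×109 + 4.86×60 + 0.40×62 + 1.60×174 = 2118.96 + 291.6 + 24.8 + 278.4 = 2713.76
ΣP(Year 1)Q(Year 2) = 15.76×109 + 3.40×60 + 0.36×62 + 1.84×174 = 1717.84 + 204 + 22.32 + 320.16 = 2264.32
P = 2713.76 / 2264.32 × 100 = 119.8488
Fisher = √(L × P) = √(119.6920 × 119.8488) = 119.7704

119.77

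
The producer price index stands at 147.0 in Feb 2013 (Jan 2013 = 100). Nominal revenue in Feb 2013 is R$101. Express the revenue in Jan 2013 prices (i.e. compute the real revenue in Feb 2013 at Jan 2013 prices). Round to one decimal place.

68.7

Real = Nominal ÷ (Index/100) = 101 ÷ (147.0/100)
     = 101 ÷ 1.470 = 68.7075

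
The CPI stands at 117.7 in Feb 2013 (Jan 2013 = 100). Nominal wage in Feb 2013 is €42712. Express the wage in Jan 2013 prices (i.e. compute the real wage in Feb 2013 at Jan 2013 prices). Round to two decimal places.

Real = Nominal ÷ (Index/100) = 42712 ÷ (117.7/100)
     = 42712 ÷ 1.177 = 36288.8700

36288.87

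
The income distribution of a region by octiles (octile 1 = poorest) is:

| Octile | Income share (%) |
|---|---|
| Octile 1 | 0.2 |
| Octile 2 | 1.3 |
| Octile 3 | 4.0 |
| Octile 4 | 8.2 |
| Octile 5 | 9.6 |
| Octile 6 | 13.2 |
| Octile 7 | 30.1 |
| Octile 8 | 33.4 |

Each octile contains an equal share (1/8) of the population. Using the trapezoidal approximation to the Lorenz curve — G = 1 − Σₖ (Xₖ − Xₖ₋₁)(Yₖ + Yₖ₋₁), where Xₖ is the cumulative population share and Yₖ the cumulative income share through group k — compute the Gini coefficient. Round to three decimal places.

0.507

Cumulative income shares Yₖ: 0.0020, 0.0150, 0.0550, 0.1370, 0.2330, 0.3650, 0.6660, 1.0000
Σ (Xₖ−Xₖ₋₁)(Yₖ+Yₖ₋₁) = (1/8)(0.0020+0.0000) + (1/8)(0.0150+0.0020) + (1/8)(0.0550+0.0150) + (1/8)(0.1370+0.0550) + (1/8)(0.2330+0.1370) + (1/8)(0.3650+0.2330) + (1/8)(0.6660+0.3650) + (1/8)(1.0000+0.6660)
  = 0.0003 + 0.0021 + 0.0088 + 0.0240 + 0.0462 + 0.0747 + 0.1289 + 0.2082 = 0.4932
G = 1 − 0.4932 = 0.5068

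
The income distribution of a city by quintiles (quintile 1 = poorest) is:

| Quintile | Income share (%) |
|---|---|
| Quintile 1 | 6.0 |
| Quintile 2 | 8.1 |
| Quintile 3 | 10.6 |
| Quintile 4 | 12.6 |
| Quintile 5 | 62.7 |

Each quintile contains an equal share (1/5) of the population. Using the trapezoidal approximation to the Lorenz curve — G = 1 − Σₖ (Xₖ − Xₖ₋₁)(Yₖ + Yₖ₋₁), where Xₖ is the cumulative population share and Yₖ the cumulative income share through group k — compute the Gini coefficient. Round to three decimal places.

0.472

Cumulative income shares Yₖ: 0.0600, 0.1410, 0.2470, 0.3730, 1.0000
Σ (Xₖ−Xₖ₋₁)(Yₖ+Yₖ₋₁) = (1/5)(0.0600+0.0000) + (1/5)(0.1410+0.0600) + (1/5)(0.2470+0.1410) + (1/5)(0.3730+0.2470) + (1/5)(1.0000+0.3730)
  = 0.0120 + 0.0402 + 0.0776 + 0.1240 + 0.2746 = 0.5284
G = 1 − 0.5284 = 0.4716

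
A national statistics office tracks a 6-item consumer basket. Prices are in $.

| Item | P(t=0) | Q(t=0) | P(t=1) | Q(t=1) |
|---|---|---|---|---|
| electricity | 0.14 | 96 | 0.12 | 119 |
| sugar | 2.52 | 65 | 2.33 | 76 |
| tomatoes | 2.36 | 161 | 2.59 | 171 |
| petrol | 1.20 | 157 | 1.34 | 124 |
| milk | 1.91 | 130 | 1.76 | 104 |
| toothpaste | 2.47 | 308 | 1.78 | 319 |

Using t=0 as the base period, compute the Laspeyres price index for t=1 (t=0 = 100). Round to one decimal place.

Laspeyres price index uses base-period quantities as weights.
ΣP(t=1)·Q(t=0) = 0.12×96 + 2.33×65 + 2.59×161 + 1.34×157 + 1.76×130 + 1.78×308 = 11.52 + 151.45 + 416.99 + 210.38 + 228.8 + 548.24 = 1567.38
ΣP(t=0)·Q(t=0) = 0.14×96 + 2.52×65 + 2.36×161 + 1.20×157 + 1.91×130 + 2.47×308 = 13.44 + 163.8 + 379.96 + 188.4 + 248.3 + 760.76 = 1754.66
Index = 1567.38 / 1754.66 × 100 = 89.3267

89.3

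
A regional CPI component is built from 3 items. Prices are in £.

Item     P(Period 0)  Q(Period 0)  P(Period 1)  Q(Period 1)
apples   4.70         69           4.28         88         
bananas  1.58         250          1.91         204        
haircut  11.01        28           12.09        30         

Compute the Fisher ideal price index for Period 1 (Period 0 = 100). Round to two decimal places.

Laspeyres component (base-period weights):
ΣP(Period 1)Q(Period 0) = 4.28×69 + 1.91×250 + 12.09×28 = 295.32 + 477.5 + 338.52 = 1111.34
ΣP(Period 0)Q(Period 0) = 4.70×69 + 1.58×250 + 11.01×28 = 324.3 + 395 + 308.28 = 1027.58
L = 1111.34 / 1027.58 × 100 = 108.1512
Paasche component (current-period weights):
ΣP(Period 1)Q(Period 1) = 4.28×88 + 1.91×204 + 12.09×30 = 376.64 + 389.64 + 362.7 = 1128.98
ΣP(Period 0)Q(Period 1) = 4.70×88 + 1.58×204 + 11.01×30 = 413.6 + 322.32 + 330.3 = 1066.22
P = 1128.98 / 1066.22 × 100 = 105.8862
Fisher = √(L × P) = √(108.1512 × 105.8862) = 107.0127

107.01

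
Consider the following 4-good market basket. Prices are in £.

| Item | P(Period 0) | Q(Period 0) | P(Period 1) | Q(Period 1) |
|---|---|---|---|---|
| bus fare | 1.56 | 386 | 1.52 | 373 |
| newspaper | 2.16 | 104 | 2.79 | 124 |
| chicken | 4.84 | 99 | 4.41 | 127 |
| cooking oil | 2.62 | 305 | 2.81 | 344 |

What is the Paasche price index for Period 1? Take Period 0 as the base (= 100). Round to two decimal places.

Paasche price index uses current-period quantities as weights.
ΣP(Period 1)·Q(Period 1) = 1.52×373 + 2.79×124 + 4.41×127 + 2.81×344 = 566.96 + 345.96 + 560.07 + 966.64 = 2439.63
ΣP(Period 0)·Q(Period 1) = 1.56×373 + 2.16×124 + 4.84×127 + 2.62×344 = 581.88 + 267.84 + 614.68 + 901.28 = 2365.68
Index = 2439.63 / 2365.68 × 100 = 103.1260

103.13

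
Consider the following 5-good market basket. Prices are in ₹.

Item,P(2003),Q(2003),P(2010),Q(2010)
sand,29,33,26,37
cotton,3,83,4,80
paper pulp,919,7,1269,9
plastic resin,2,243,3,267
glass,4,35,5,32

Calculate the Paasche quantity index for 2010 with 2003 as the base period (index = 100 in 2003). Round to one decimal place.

124.5

Paasche quantity index uses current-period prices as weights.
ΣP(2010)·Q(2010) = 26×37 + 4×80 + 1269×9 + 3×267 + 5×32 = 962 + 320 + 11421 + 801 + 160 = 13664
ΣP(2010)·Q(2003) = 26×33 + 4×83 + 1269×7 + 3×243 + 5×35 = 858 + 332 + 8883 + 729 + 175 = 10977
Index = 13664 / 10977 × 100 = 124.4785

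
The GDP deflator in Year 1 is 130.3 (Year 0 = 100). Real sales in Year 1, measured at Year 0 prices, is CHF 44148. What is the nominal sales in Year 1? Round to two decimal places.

57524.84

Nominal = Real × (Index/100) = 44148 × (130.3/100)
        = 44148 × 1.303 = 57524.8440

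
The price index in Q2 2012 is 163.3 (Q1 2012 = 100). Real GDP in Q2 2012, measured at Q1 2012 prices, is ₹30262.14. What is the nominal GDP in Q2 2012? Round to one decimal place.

Nominal = Real × (Index/100) = 30262.14 × (163.3/100)
        = 30262.14 × 1.633 = 49418.0746

49418.1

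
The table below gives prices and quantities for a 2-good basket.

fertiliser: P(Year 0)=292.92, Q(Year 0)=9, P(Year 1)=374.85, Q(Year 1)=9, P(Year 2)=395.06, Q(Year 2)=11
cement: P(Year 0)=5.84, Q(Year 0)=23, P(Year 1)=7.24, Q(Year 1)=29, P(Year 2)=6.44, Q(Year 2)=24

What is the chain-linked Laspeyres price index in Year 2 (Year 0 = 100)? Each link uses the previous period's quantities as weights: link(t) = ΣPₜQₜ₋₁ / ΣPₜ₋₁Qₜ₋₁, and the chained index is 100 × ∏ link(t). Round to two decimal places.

133.43

Link Year 0→Year 1:
ΣP(Year 1)Q(Year 0) = 374.85×9 + 7.24×23 = 3373.65 + 166.52 = 3540.17
ΣP(Year 0)Q(Year 0) = 292.92×9 + 5.84×23 = 2636.28 + 134.32 = 2770.6
link = 3540.17/2770.6 = 1.277763
Link Year 1→Year 2:
ΣP(Year 2)Q(Year 1) = 395.06×9 + 6.44×29 = 3555.54 + 186.76 = 3742.3
ΣP(Year 1)Q(Year 1) = 374.85×9 + 7.24×29 = 3373.65 + 209.96 = 3583.61
link = 3742.3/3583.61 = 1.044282
Chained index = 100 × 1.277763 × 1.044282 = 133.4345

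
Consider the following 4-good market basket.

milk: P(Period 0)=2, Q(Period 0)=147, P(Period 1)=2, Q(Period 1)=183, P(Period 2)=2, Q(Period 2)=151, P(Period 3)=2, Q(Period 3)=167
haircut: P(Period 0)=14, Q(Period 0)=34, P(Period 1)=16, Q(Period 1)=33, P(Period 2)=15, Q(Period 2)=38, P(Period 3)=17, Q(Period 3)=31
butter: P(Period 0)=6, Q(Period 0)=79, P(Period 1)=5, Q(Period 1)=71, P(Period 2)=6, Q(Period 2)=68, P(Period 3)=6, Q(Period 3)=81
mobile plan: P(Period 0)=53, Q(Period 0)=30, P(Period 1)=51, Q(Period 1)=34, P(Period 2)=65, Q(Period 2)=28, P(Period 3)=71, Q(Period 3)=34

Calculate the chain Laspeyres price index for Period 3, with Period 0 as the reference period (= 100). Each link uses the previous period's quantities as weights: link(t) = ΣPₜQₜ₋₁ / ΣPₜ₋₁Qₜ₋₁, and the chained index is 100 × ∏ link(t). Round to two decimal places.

Link Period 0→Period 1:
ΣP(Period 1)Q(Period 0) = 2×147 + 16×34 + 5×79 + 51×30 = 294 + 544 + 395 + 1530 = 2763
ΣP(Period 0)Q(Period 0) = 2×147 + 14×34 + 6×79 + 53×30 = 294 + 476 + 474 + 1590 = 2834
link = 2763/2834 = 0.974947
Link Period 1→Period 2:
ΣP(Period 2)Q(Period 1) = 2×183 + 15×33 + 6×71 + 65×34 = 366 + 495 + 426 + 2210 = 3497
ΣP(Period 1)Q(Period 1) = 2×183 + 16×33 + 5×71 + 51×34 = 366 + 528 + 355 + 1734 = 2983
link = 3497/2983 = 1.172310
Link Period 2→Period 3:
ΣP(Period 3)Q(Period 2) = 2×151 + 17×38 + 6×68 + 71×28 = 302 + 646 + 408 + 1988 = 3344
ΣP(Period 2)Q(Period 2) = 2×151 + 15×38 + 6×68 + 65×28 = 302 + 570 + 408 + 1820 = 3100
link = 3344/3100 = 1.078710
Chained index = 100 × 0.974947 × 1.172310 × 1.078710 = 123.2900

123.29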